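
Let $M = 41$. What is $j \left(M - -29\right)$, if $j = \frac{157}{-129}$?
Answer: $- \frac{10990}{129} \approx -85.194$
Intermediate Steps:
$j = - \frac{157}{129}$ ($j = 157 \left(- \frac{1}{129}\right) = - \frac{157}{129} \approx -1.2171$)
$j \left(M - -29\right) = - \frac{157 \left(41 - -29\right)}{129} = - \frac{157 \left(41 + \left(-12 + 41\right)\right)}{129} = - \frac{157 \left(41 + 29\right)}{129} = \left(- \frac{157}{129}\right) 70 = - \frac{10990}{129}$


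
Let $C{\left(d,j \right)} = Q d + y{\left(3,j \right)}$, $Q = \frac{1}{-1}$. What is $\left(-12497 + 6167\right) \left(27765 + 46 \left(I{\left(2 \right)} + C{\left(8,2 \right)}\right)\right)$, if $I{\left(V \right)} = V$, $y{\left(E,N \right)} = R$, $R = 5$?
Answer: $-175461270$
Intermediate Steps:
$y{\left(E,N \right)} = 5$
$Q = -1$
$C{\left(d,j \right)} = 5 - d$ ($C{\left(d,j \right)} = - d + 5 = 5 - d$)
$\left(-12497 + 6167\right) \left(27765 + 46 \left(I{\left(2 \right)} + C{\left(8,2 \right)}\right)\right) = \left(-12497 + 6167\right) \left(27765 + 46 \left(2 + \left(5 - 8\right)\right)\right) = - 6330 \left(27765 + 46 \left(2 + \left(5 - 8\right)\right)\right) = - 6330 \left(27765 + 46 \left(2 - 3\right)\right) = - 6330 \left(27765 + 46 \left(-1\right)\right) = - 6330 \left(27765 - 46\right) = \left(-6330\right) 27719 = -175461270$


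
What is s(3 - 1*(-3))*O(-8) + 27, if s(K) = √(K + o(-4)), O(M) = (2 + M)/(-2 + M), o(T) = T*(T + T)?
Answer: 27 + 3*√38/5 ≈ 30.699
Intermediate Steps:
o(T) = 2*T² (o(T) = T*(2*T) = 2*T²)
O(M) = (2 + M)/(-2 + M)
s(K) = √(32 + K) (s(K) = √(K + 2*(-4)²) = √(K + 2*16) = √(K + 32) = √(32 + K))
s(3 - 1*(-3))*O(-8) + 27 = √(32 + (3 - 1*(-3)))*((2 - 8)/(-2 - 8)) + 27 = √(32 + (3 + 3))*(-6/(-10)) + 27 = √(32 + 6)*(-⅒*(-6)) + 27 = √38*(⅗) + 27 = 3*√38/5 + 27 = 27 + 3*√38/5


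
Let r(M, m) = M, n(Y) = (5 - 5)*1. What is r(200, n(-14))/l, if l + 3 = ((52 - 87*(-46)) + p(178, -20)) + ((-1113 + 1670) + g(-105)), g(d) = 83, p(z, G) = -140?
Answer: 200/4551 ≈ 0.043946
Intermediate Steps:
n(Y) = 0 (n(Y) = 0*1 = 0)
l = 4551 (l = -3 + (((52 - 87*(-46)) - 140) + ((-1113 + 1670) + 83)) = -3 + (((52 + 4002) - 140) + (557 + 83)) = -3 + ((4054 - 140) + 640) = -3 + (3914 + 640) = -3 + 4554 = 4551)
r(200, n(-14))/l = 200/4551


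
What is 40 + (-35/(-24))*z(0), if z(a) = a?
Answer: 40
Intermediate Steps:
40 + (-35/(-24))*z(0) = 40 - 35/(-24)*0 = 40 - 35*(-1/24)*0 = 40 + (35/24)*0 = 40 + 0 = 40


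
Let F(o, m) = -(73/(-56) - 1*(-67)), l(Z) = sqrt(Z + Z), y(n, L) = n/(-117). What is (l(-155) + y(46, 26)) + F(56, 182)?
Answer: -433019/6552 + I*sqrt(310) ≈ -66.09 + 17.607*I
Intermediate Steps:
y(n, L) = -n/117 (y(n, L) = n*(-1/117) = -n/117)
l(Z) = sqrt(2)*sqrt(Z) (l(Z) = sqrt(2*Z) = sqrt(2)*sqrt(Z))
F(o, m) = -3679/56 (F(o, m) = -(73*(-1/56) + 67) = -(-73/56 + 67) = -1*3679/56 = -3679/56)
(l(-155) + y(46, 26)) + F(56, 182) = (sqrt(2)*sqrt(-155) - 1/117*46) - 3679/56 = (sqrt(2)*(I*sqrt(155)) - 46/117) - 3679/56 = (I*sqrt(310) - 46/117) - 3679/56 = (-46/117 + I*sqrt(310)) - 3679/56 = -433019/6552 + I*sqrt(310)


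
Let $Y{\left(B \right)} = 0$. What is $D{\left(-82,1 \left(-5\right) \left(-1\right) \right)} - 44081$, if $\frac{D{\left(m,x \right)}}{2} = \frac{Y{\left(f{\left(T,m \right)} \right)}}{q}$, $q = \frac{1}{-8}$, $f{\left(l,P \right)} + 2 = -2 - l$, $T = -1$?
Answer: $-44081$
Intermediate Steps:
$f{\left(l,P \right)} = -4 - l$ ($f{\left(l,P \right)} = -2 - \left(2 + l\right) = -4 - l$)
$q = - \frac{1}{8} \approx -0.125$
$D{\left(m,x \right)} = 0$ ($D{\left(m,x \right)} = 2 \frac{0}{- \frac{1}{8}} = 2 \cdot 0 \left(-8\right) = 2 \cdot 0 = 0$)
$D{\left(-82,1 \left(-5\right) \left(-1\right) \right)} - 44081 = 0 - 44081 = -44081$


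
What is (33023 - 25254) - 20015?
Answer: -12246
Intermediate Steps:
(33023 - 25254) - 20015 = 7769 - 20015 = -12246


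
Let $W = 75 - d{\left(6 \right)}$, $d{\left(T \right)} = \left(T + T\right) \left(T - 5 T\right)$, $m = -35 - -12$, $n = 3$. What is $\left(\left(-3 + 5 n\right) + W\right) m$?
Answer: $-8625$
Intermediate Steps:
$m = -23$ ($m = -35 + 12 = -23$)
$d{\left(T \right)} = - 8 T^{2}$ ($d{\left(T \right)} = 2 T \left(- 4 T\right) = - 8 T^{2}$)
$W = 363$ ($W = 75 - - 8 \cdot 6^{2} = 75 - \left(-8\right) 36 = 75 - -288 = 75 + 288 = 363$)
$\left(\left(-3 + 5 n\right) + W\right) m = \left(\left(-3 + 5 \cdot 3\right) + 363\right) \left(-23\right) = \left(\left(-3 + 15\right) + 363\right) \left(-23\right) = \left(12 + 363\right) \left(-23\right) = 375 \left(-23\right) = -8625$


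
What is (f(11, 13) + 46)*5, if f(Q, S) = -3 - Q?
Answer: 160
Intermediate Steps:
(f(11, 13) + 46)*5 = ((-3 - 1*11) + 46)*5 = ((-3 - 11) + 46)*5 = (-14 + 46)*5 = 32*5 = 160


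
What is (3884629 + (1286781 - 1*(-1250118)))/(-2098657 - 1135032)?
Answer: -6421528/3233689 ≈ -1.9858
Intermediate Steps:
(3884629 + (1286781 - 1*(-1250118)))/(-2098657 - 1135032) = (3884629 + (1286781 + 1250118))/(-3233689) = (3884629 + 2536899)*(-1/3233689) = 6421528*(-1/3233689) = -6421528/3233689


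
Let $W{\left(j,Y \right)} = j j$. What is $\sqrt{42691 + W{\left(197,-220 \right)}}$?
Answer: $10 \sqrt{815} \approx 285.48$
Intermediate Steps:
$W{\left(j,Y \right)} = j^{2}$
$\sqrt{42691 + W{\left(197,-220 \right)}} = \sqrt{42691 + 197^{2}} = \sqrt{42691 + 38809} = \sqrt{81500} = 10 \sqrt{815}$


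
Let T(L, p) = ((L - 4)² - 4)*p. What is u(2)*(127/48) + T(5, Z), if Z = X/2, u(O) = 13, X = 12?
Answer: 787/48 ≈ 16.396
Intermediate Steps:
Z = 6 (Z = 12/2 = 12*(½) = 6)
T(L, p) = p*(-4 + (-4 + L)²) (T(L, p) = ((-4 + L)² - 4)*p = (-4 + (-4 + L)²)*p = p*(-4 + (-4 + L)²))
u(2)*(127/48) + T(5, Z) = 13*(127/48) + 6*(-4 + (-4 + 5)²) = 13*(127*(1/48)) + 6*(-4 + 1²) = 13*(127/48) + 6*(-4 + 1) = 1651/48 + 6*(-3) = 1651/48 - 18 = 787/48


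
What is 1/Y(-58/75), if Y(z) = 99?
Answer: 1/99 ≈ 0.010101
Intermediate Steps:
1/Y(-58/75) = 1/99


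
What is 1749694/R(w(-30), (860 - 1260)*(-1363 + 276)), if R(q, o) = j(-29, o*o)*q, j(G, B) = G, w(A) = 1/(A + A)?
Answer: 104981640/29 ≈ 3.6201e+6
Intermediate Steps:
w(A) = 1/(2*A)
R(q, o) = -29*q
1749694/R(w(-30), (860 - 1260)*(-1363 + 276)) = 1749694/((-29/(2*(-30)))) = 1749694/((-29*(-1)/(2*30))) = 1749694/((-29*(-1/60))) = 1749694/(29/60) = 1749694*(60/29) = 104981640/29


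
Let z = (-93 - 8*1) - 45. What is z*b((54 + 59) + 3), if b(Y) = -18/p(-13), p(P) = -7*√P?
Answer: 2628*I*√13/91 ≈ 104.13*I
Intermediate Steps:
b(Y) = -18*I*√13/91
z = -146 (z = (-93 - 8) - 45 = -101 - 45 = -146)
z*b((54 + 59) + 3) = -(-2628)*I*√13/91 = 2628*I*√13/91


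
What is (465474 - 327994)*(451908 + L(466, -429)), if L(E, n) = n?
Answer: 62069332920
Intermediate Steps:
(465474 - 327994)*(451908 + L(466, -429)) = (465474 - 327994)*(451908 - 429) = 137480*451479 = 62069332920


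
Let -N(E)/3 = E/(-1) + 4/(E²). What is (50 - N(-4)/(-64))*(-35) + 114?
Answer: -417031/256 ≈ -1629.0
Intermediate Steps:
N(E) = -12/E² + 3*E (N(E) = -3*(E/(-1) + 4/(E²)) = -3*(E*(-1) + 4/E²) = -3*(-E + 4/E²) = -12/E² + 3*E)
(50 - N(-4)/(-64))*(-35) + 114 = (50 - (-12/(-4)² + 3*(-4))/(-64))*(-35) + 114 = (50 - (-12*1/16 - 12)*(-1)/64)*(-35) + 114 = (50 - (-¾ - 12)*(-1)/64)*(-35) + 114 = (50 - (-51)*(-1)/(4*64))*(-35) + 114 = (50 - 1*51/256)*(-35) + 114 = (50 - 51/256)*(-35) + 114 = (12749/256)*(-35) + 114 = -446215/256 + 114 = -417031/256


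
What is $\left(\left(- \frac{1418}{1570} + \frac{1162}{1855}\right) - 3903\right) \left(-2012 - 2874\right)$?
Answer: $\frac{158693205076}{8321} \approx 1.9071 \cdot 10^{7}$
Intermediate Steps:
$\left(\left(- \frac{1418}{1570} + \frac{1162}{1855}\right) - 3903\right) \left(-2012 - 2874\right) = \left(\left(\left(-1418\right) \frac{1}{1570} + 1162 \cdot \frac{1}{1855}\right) - 3903\right) \left(-4886\right) = \left(\left(- \frac{709}{785} + \frac{166}{265}\right) - 3903\right) \left(-4886\right) = \left(- \frac{2303}{8321} - 3903\right) \left(-4886\right) = \left(- \frac{32479166}{8321}\right) \left(-4886\right) = \frac{158693205076}{8321}$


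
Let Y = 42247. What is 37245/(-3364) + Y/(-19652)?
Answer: -54628603/4131833 ≈ -13.221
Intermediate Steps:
37245/(-3364) + Y/(-19652) = 37245/(-3364) + 42247/(-19652) = 37245*(-1/3364) + 42247*(-1/19652) = -37245/3364 - 42247/19652 = -54628603/4131833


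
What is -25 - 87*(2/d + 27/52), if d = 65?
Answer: -1457/20 ≈ -72.850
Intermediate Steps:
-25 - 87*(2/d + 27/52) = -25 - 87*(2/65 + 27/52) = -25 - 87*11/20 = -25 - 957/20 = -1457/20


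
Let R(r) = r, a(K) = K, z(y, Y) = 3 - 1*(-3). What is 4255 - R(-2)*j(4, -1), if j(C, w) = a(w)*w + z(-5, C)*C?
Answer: 4305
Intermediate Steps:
z(y, Y) = 6 (z(y, Y) = 3 + 3 = 6)
j(C, w) = w² + 6*C (j(C, w) = w*w + 6*C = w² + 6*C)
4255 - R(-2)*j(4, -1) = 4255 - (-2)*((-1)² + 6*4) = 4255 - (-2)*(1 + 24) = 4255 - (-2)*25 = 4255 - 1*(-50) = 4255 + 50 = 4305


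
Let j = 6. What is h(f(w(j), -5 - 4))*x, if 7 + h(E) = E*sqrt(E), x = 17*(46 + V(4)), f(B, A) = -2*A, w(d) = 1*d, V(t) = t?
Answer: -5950 + 45900*sqrt(2) ≈ 58962.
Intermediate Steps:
w(d) = d
x = 850 (x = 17*(46 + 4) = 17*50 = 850)
h(E) = -7 + E**(3/2) (h(E) = -7 + E*sqrt(E) = -7 + E**(3/2))
h(f(w(j), -5 - 4))*x = (-7 + (-2*(-5 - 4))**(3/2))*850 = (-7 + (-2*(-9))**(3/2))*850 = (-7 + 18**(3/2))*850 = (-7 + 54*sqrt(2))*850 = -5950 + 45900*sqrt(2)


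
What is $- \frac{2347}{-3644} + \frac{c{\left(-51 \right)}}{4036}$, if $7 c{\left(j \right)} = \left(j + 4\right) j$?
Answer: $\frac{4690132}{6434393} \approx 0.72892$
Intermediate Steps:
$c{\left(j \right)} = \frac{j \left(4 + j\right)}{7}$ ($c{\left(j \right)} = \frac{\left(j + 4\right) j}{7} = \frac{\left(4 + j\right) j}{7} = \frac{j \left(4 + j\right)}{7}$)
$- \frac{2347}{-3644} + \frac{c{\left(-51 \right)}}{4036} = - \frac{2347}{-3644} + \frac{\frac{1}{7} \left(-51\right) \left(4 - 51\right)}{4036} = \left(-2347\right) \left(- \frac{1}{3644}\right) + \frac{1}{7} \left(-51\right) \left(-47\right) \frac{1}{4036} = \frac{2347}{3644} + \frac{2397}{7} \cdot \frac{1}{4036} = \frac{2347}{3644} + \frac{2397}{28252} = \frac{4690132}{6434393}$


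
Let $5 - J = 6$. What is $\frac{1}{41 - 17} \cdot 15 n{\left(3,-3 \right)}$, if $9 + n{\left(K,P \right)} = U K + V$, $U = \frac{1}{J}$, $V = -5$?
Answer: $- \frac{85}{8} \approx -10.625$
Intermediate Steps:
$J = -1$ ($J = 5 - 6 = -1$)
$U = -1$ ($U = \frac{1}{-1} = -1$)
$n{\left(K,P \right)} = -14 - K$ ($n{\left(K,P \right)} = -9 - \left(5 + K\right) = -14 - K$)
$\frac{1}{41 - 17} \cdot 15 n{\left(3,-3 \right)} = \frac{1}{41 - 17} \cdot 15 \left(-14 - 3\right) = \frac{1}{24} \cdot 15 \left(-14 - 3\right) = \frac{1}{24} \cdot 15 \left(-17\right) = \frac{5}{8} \left(-17\right) = - \frac{85}{8}$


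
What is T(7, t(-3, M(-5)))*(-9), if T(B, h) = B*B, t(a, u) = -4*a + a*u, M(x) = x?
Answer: -441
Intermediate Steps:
T(B, h) = B²
T(7, t(-3, M(-5)))*(-9) = 7²*(-9) = 49*(-9) = -441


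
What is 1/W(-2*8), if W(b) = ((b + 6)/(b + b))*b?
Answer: -1/5 ≈ -0.20000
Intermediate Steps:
W(b) = 3 + b/2 (W(b) = ((6 + b)/((2*b)))*b = ((6 + b)*(1/(2*b)))*b = ((6 + b)/(2*b))*b = 3 + b/2)
1/W(-2*8) = 1/(3 + (-2*8)/2) = 1/(3 + (1/2)*(-16)) = 1/(3 - 8) = 1/(-5) = -1/5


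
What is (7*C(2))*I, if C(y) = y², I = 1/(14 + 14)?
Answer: 1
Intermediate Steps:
I = 1/28 ≈ 0.035714
(7*C(2))*I = (7*2²)*(1/28) = (7*4)*(1/28) = 28*(1/28) = 1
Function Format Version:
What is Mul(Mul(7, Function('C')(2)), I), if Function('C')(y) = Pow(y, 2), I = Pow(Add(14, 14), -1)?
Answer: 1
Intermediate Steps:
I = Rational(1, 28) (I = Pow(28, -1) = Rational(1, 28) ≈ 0.035714)
Mul(Mul(7, Function('C')(2)), I) = Mul(Mul(7, Pow(2, 2)), Rational(1, 28)) = Mul(Mul(7, 4), Rational(1, 28)) = Mul(28, Rational(1, 28)) = 1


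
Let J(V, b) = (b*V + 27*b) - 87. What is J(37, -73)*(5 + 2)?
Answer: -33313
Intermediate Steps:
J(V, b) = -87 + 27*b + V*b (J(V, b) = (V*b + 27*b) - 87 = (27*b + V*b) - 87 = -87 + 27*b + V*b)
J(37, -73)*(5 + 2) = (-87 + 27*(-73) + 37*(-73))*(5 + 2) = (-87 - 1971 - 2701)*7 = -4759*7 = -33313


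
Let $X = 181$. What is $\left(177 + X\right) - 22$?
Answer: $336$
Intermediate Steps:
$\left(177 + X\right) - 22 = \left(177 + 181\right) - 22 = 358 - 22 = 336$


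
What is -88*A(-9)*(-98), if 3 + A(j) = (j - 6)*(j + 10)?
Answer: -155232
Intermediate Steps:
A(j) = -3 + (-6 + j)*(10 + j) (A(j) = -3 + (j - 6)*(j + 10) = -3 + (-6 + j)*(10 + j))
-88*A(-9)*(-98) = -88*(-63 + (-9)² + 4*(-9))*(-98) = -88*(-63 + 81 - 36)*(-98) = -88*(-18)*(-98) = 1584*(-98) = -155232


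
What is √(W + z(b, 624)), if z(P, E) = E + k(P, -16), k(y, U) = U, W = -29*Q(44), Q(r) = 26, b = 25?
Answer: I*√146 ≈ 12.083*I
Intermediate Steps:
W = -754 (W = -29*26 = -754)
z(P, E) = -16 + E (z(P, E) = E - 16 = -16 + E)
√(W + z(b, 624)) = √(-754 + (-16 + 624)) = √(-754 + 608) = √(-146) = I*√146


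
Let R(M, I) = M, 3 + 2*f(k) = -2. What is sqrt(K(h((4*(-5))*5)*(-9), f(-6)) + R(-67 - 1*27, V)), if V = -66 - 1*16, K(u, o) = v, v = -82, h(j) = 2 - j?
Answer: 4*I*sqrt(11) ≈ 13.266*I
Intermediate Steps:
f(k) = -5/2 (f(k) = -3/2 + (1/2)*(-2) = -3/2 - 1 = -5/2)
K(u, o) = -82
V = -82 (V = -66 - 16 = -82)
sqrt(K(h((4*(-5))*5)*(-9), f(-6)) + R(-67 - 1*27, V)) = sqrt(-82 + (-67 - 1*27)) = sqrt(-82 + (-67 - 27)) = sqrt(-82 - 94) = sqrt(-176) = 4*I*sqrt(11)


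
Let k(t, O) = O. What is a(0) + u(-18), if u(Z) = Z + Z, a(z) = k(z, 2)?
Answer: -34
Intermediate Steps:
a(z) = 2
u(Z) = 2*Z
a(0) + u(-18) = 2 + 2*(-18) = 2 - 36 = -34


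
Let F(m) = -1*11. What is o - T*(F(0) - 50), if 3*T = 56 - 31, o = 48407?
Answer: 146746/3 ≈ 48915.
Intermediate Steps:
F(m) = -11
T = 25/3 (T = (56 - 31)/3 = (1/3)*25 = 25/3 ≈ 8.3333)
o - T*(F(0) - 50) = 48407 - 25*(-11 - 50)/3 = 48407 - 25*(-61)/3 = 48407 - 1*(-1525/3) = 48407 + 1525/3 = 146746/3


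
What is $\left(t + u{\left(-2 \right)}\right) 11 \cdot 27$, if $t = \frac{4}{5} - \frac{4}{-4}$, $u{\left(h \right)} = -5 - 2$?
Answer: $- \frac{7722}{5} \approx -1544.4$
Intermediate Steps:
$u{\left(h \right)} = -7$
$t = \frac{9}{5}$ ($t = 4 \cdot \frac{1}{5} - -1 = \frac{4}{5} + 1 = \frac{9}{5} \approx 1.8$)
$\left(t + u{\left(-2 \right)}\right) 11 \cdot 27 = \left(\frac{9}{5} - 7\right) 11 \cdot 27 = \left(- \frac{26}{5}\right) 11 \cdot 27 = \left(- \frac{286}{5}\right) 27 = - \frac{7722}{5}$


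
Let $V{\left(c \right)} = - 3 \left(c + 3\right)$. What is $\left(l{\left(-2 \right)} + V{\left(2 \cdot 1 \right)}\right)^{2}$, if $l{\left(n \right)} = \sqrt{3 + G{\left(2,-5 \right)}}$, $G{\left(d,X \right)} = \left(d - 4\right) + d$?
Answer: $\left(15 - \sqrt{3}\right)^{2} \approx 176.04$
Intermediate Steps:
$G{\left(d,X \right)} = -4 + 2 d$ ($G{\left(d,X \right)} = \left(-4 + d\right) + d = -4 + 2 d$)
$l{\left(n \right)} = \sqrt{3}$ ($l{\left(n \right)} = \sqrt{3 + \left(-4 + 2 \cdot 2\right)} = \sqrt{3 + \left(-4 + 4\right)} = \sqrt{3 + 0} = \sqrt{3}$)
$V{\left(c \right)} = -9 - 3 c$ ($V{\left(c \right)} = - 3 \left(3 + c\right) = -9 - 3 c$)
$\left(l{\left(-2 \right)} + V{\left(2 \cdot 1 \right)}\right)^{2} = \left(\sqrt{3} - \left(9 + 3 \cdot 2 \cdot 1\right)\right)^{2} = \left(\sqrt{3} - 15\right)^{2} = \left(-15 + \sqrt{3}\right)^{2}$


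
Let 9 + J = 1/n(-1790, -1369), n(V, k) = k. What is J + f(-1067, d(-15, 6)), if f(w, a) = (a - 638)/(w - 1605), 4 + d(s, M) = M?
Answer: -8013425/914492 ≈ -8.7627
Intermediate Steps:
d(s, M) = -4 + M
f(w, a) = (-638 + a)/(-1605 + w)
J = -12322/1369 (J = -9 + 1/(-1369) = -9 - 1/1369 = -12322/1369 ≈ -9.0007)
J + f(-1067, d(-15, 6)) = -12322/1369 + (-638 + (-4 + 6))/(-1605 - 1067) = -12322/1369 + (-638 + 2)/(-2672) = -12322/1369 - 1/2672*(-636) = -12322/1369 + 159/668 = -8013425/914492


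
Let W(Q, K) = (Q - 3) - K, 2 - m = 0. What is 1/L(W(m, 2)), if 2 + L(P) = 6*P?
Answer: -1/20 ≈ -0.050000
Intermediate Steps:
m = 2 (m = 2 - 1*0 = 2 + 0 = 2)
W(Q, K) = -3 + Q - K (W(Q, K) = (-3 + Q) - K = -3 + Q - K)
L(P) = -2 + 6*P
1/L(W(m, 2)) = 1/(-2 + 6*(-3 + 2 - 1*2)) = 1/(-2 + 6*(-3 + 2 - 2)) = 1/(-2 + 6*(-3)) = 1/(-2 - 18) = 1/(-20) = -1/20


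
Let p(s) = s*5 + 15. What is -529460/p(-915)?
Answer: 26473/228 ≈ 116.11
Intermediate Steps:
p(s) = 15 + 5*s (p(s) = 5*s + 15 = 15 + 5*s)
-529460/p(-915) = -529460/(15 + 5*(-915)) = -529460/(15 - 4575) = -529460/(-4560) = -529460*(-1/4560) = 26473/228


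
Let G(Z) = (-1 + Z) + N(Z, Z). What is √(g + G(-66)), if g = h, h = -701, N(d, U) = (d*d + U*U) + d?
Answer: √7878 ≈ 88.758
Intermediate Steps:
N(d, U) = d + U² + d² (N(d, U) = (d² + U²) + d = (U² + d²) + d = d + U² + d²)
G(Z) = -1 + 2*Z + 2*Z² (G(Z) = (-1 + Z) + (Z + Z² + Z²) = (-1 + Z) + (Z + 2*Z²) = -1 + 2*Z + 2*Z²)
g = -701
√(g + G(-66)) = √(-701 + (-1 + 2*(-66) + 2*(-66)²)) = √(-701 + (-1 - 132 + 2*4356)) = √(-701 + (-1 - 132 + 8712)) = √(-701 + 8579) = √7878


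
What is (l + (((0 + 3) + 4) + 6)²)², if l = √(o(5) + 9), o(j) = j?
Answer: (169 + √14)² ≈ 29840.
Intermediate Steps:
l = √14 (l = √(5 + 9) = √14 ≈ 3.7417)
(l + (((0 + 3) + 4) + 6)²)² = (√14 + (((0 + 3) + 4) + 6)²)² = (√14 + ((3 + 4) + 6)²)² = (√14 + (7 + 6)²)² = (√14 + 13²)² = (√14 + 169)² = (169 + √14)²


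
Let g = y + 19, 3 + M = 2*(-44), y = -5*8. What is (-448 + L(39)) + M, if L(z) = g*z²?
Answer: -32480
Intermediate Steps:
y = -40
M = -91 (M = -3 + 2*(-44) = -3 - 88 = -91)
g = -21 (g = -40 + 19 = -21)
L(z) = -21*z²
(-448 + L(39)) + M = (-448 - 21*39²) - 91 = (-448 - 21*1521) - 91 = (-448 - 31941) - 91 = -32389 - 91 = -32480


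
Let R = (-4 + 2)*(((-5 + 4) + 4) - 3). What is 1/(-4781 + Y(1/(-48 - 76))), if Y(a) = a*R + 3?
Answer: -1/4778 ≈ -0.00020929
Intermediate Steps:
R = 0 (R = -2*((-1 + 4) - 3) = -2*(3 - 3) = -2*0 = 0)
Y(a) = 3 (Y(a) = a*0 + 3 = 0 + 3 = 3)
1/(-4781 + Y(1/(-48 - 76))) = 1/(-4781 + 3) = 1/(-4778) = -1/4778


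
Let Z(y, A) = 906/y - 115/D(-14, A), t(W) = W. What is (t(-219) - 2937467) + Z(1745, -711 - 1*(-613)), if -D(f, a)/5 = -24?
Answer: -123030308071/41880 ≈ -2.9377e+6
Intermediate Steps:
D(f, a) = 120 (D(f, a) = -5*(-24) = 120)
Z(y, A) = -23/24 + 906/y (Z(y, A) = 906/y - 115/120 = 906/y - 115*1/120 = 906/y - 23/24 = -23/24 + 906/y)
(t(-219) - 2937467) + Z(1745, -711 - 1*(-613)) = (-219 - 2937467) + (-23/24 + 906/1745) = -2937686 + (-23/24 + 906*(1/1745)) = -2937686 + (-23/24 + 906/1745) = -2937686 - 18391/41880 = -123030308071/41880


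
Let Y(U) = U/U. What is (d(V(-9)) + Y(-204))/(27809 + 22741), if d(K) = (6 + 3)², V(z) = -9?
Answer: 41/25275 ≈ 0.0016222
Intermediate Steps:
Y(U) = 1
d(K) = 81 (d(K) = 9² = 81)
(d(V(-9)) + Y(-204))/(27809 + 22741) = (81 + 1)/(27809 + 22741) = 82/50550 = 82*(1/50550) = 41/25275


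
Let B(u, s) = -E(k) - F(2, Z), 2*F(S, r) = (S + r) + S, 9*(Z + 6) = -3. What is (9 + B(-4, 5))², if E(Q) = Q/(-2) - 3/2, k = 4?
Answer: 1681/9 ≈ 186.78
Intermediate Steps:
Z = -19/3 (Z = -6 + (⅑)*(-3) = -6 - ⅓ = -19/3 ≈ -6.3333)
F(S, r) = S + r/2 (F(S, r) = ((S + r) + S)/2 = (r + 2*S)/2 = S + r/2)
E(Q) = -3/2 - Q/2 (E(Q) = Q*(-½) - 3*½ = -Q/2 - 3/2 = -3/2 - Q/2)
B(u, s) = 14/3 (B(u, s) = -(-3/2 - ½*4) - (2 + (½)*(-19/3)) = -(-3/2 - 2) - (2 - 19/6) = -1*(-7/2) - 1*(-7/6) = 7/2 + 7/6 = 14/3)
(9 + B(-4, 5))² = (9 + 14/3)² = (41/3)² = 1681/9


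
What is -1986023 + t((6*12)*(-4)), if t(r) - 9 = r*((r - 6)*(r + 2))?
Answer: -26202206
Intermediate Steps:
t(r) = 9 + r*(-6 + r)*(2 + r) (t(r) = 9 + r*((r - 6)*(r + 2)) = 9 + r*((-6 + r)*(2 + r)) = 9 + r*(-6 + r)*(2 + r))
-1986023 + t((6*12)*(-4)) = -1986023 + (9 + ((6*12)*(-4))³ - 12*6*12*(-4) - 4*((6*12)*(-4))²) = -1986023 + (9 + (72*(-4))³ - 864*(-4) - 4*(72*(-4))²) = -1986023 + (9 + (-288)³ - 12*(-288) - 4*(-288)²) = -1986023 + (9 - 23887872 + 3456 - 4*82944) = -1986023 + (9 - 23887872 + 3456 - 331776) = -1986023 - 24216183 = -26202206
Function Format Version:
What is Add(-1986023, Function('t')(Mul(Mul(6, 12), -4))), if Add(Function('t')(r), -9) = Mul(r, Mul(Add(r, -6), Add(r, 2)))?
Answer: -26202206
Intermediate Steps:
Function('t')(r) = Add(9, Mul(r, Add(-6, r), Add(2, r))) (Function('t')(r) = Add(9, Mul(r, Mul(Add(r, -6), Add(r, 2)))) = Add(9, Mul(r, Mul(Add(-6, r), Add(2, r)))) = Add(9, Mul(r, Add(-6, r), Add(2, r))))
Add(-1986023, Function('t')(Mul(Mul(6, 12), -4))) = Add(-1986023, Add(9, Pow(Mul(Mul(6, 12), -4), 3), Mul(-12, Mul(Mul(6, 12), -4)), Mul(-4, Pow(Mul(Mul(6, 12), -4), 2)))) = Add(-1986023, Add(9, Pow(Mul(72, -4), 3), Mul(-12, Mul(72, -4)), Mul(-4, Pow(Mul(72, -4), 2)))) = Add(-1986023, Add(9, Pow(-288, 3), Mul(-12, -288), Mul(-4, Pow(-288, 2)))) = Add(-1986023, Add(9, -23887872, 3456, Mul(-4, 82944))) = Add(-1986023, Add(9, -23887872, 3456, -331776)) = Add(-1986023, -24216183) = -26202206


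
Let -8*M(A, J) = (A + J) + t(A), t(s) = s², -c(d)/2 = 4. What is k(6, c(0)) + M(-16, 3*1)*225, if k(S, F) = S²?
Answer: -54387/8 ≈ -6798.4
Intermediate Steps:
c(d) = -8 (c(d) = -2*4 = -8)
M(A, J) = -A/8 - J/8 - A²/8 (M(A, J) = -((A + J) + A²)/8 = -(A + J + A²)/8 = -A/8 - J/8 - A²/8)
k(6, c(0)) + M(-16, 3*1)*225 = 6² + (-⅛*(-16) - 3/8 - ⅛*(-16)²)*225 = 36 + (2 - ⅛*3 - ⅛*256)*225 = 36 + (2 - 3/8 - 32)*225 = 36 - 243/8*225 = 36 - 54675/8 = -54387/8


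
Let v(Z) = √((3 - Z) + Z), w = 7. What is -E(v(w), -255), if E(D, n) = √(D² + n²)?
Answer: -2*√16257 ≈ -255.01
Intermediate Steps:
v(Z) = √3
-E(v(w), -255) = -√((√3)² + (-255)²) = -√(3 + 65025) = -√65028 = -2*√16257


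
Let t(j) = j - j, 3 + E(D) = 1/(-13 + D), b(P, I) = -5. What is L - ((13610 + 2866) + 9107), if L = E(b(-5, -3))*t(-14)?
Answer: -25583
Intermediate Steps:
E(D) = -3 + 1/(-13 + D)
t(j) = 0
L = 0 (L = ((40 - 3*(-5))/(-13 - 5))*0 = ((40 + 15)/(-18))*0 = -1/18*55*0 = -55/18*0 = 0)
L - ((13610 + 2866) + 9107) = 0 - ((13610 + 2866) + 9107) = 0 - (16476 + 9107) = 0 - 1*25583 = 0 - 25583 = -25583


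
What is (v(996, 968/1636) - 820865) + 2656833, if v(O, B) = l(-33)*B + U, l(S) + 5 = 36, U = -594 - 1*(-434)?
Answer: 750852974/409 ≈ 1.8358e+6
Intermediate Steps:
U = -160 (U = -594 + 434 = -160)
l(S) = 31 (l(S) = -5 + 36 = 31)
v(O, B) = -160 + 31*B (v(O, B) = 31*B - 160 = -160 + 31*B)
(v(996, 968/1636) - 820865) + 2656833 = ((-160 + 31*(968/1636)) - 820865) + 2656833 = ((-160 + 31*(968*(1/1636))) - 820865) + 2656833 = ((-160 + 31*(242/409)) - 820865) + 2656833 = ((-160 + 7502/409) - 820865) + 2656833 = (-57938/409 - 820865) + 2656833 = -335791723/409 + 2656833 = 750852974/409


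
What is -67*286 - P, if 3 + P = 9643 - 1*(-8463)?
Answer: -37265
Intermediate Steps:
P = 18103 (P = -3 + (9643 - 1*(-8463)) = -3 + (9643 + 8463) = -3 + 18106 = 18103)
-67*286 - P = -67*286 - 1*18103 = -19162 - 18103 = -37265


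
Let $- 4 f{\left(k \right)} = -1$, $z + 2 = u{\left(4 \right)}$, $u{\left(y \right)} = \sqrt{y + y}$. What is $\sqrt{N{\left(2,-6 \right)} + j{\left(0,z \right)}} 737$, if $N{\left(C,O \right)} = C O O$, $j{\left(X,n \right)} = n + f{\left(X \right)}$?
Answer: $\frac{737 \sqrt{281 + 8 \sqrt{2}}}{2} \approx 6300.3$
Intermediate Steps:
$u{\left(y \right)} = \sqrt{2} \sqrt{y}$ ($u{\left(y \right)} = \sqrt{2 y} = \sqrt{2} \sqrt{y}$)
$z = -2 + 2 \sqrt{2}$ ($z = -2 + \sqrt{2} \sqrt{4} = -2 + \sqrt{2} \cdot 2 = -2 + 2 \sqrt{2} \approx 0.82843$)
$f{\left(k \right)} = \frac{1}{4}$ ($f{\left(k \right)} = \left(- \frac{1}{4}\right) \left(-1\right) = \frac{1}{4}$)
$j{\left(X,n \right)} = \frac{1}{4} + n$ ($j{\left(X,n \right)} = n + \frac{1}{4} = \frac{1}{4} + n$)
$N{\left(C,O \right)} = C O^{2}$
$\sqrt{N{\left(2,-6 \right)} + j{\left(0,z \right)}} 737 = \sqrt{2 \left(-6\right)^{2} - \left(\frac{7}{4} - 2 \sqrt{2}\right)} 737 = \sqrt{2 \cdot 36 - \left(\frac{7}{4} - 2 \sqrt{2}\right)} 737 = \sqrt{72 - \left(\frac{7}{4} - 2 \sqrt{2}\right)} 737 = \sqrt{\frac{281}{4} + 2 \sqrt{2}} \cdot 737 = 737 \sqrt{\frac{281}{4} + 2 \sqrt{2}}$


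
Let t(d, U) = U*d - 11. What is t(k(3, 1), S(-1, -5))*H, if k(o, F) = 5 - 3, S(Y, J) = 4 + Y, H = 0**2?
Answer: 0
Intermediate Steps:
H = 0
k(o, F) = 2
t(d, U) = -11 + U*d
t(k(3, 1), S(-1, -5))*H = (-11 + (4 - 1)*2)*0 = (-11 + 3*2)*0 = (-11 + 6)*0 = -5*0 = 0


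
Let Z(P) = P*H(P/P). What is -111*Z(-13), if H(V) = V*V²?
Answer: 1443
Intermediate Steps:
H(V) = V³
Z(P) = P (Z(P) = P*(P/P)³ = P*1³ = P*1 = P)
-111*Z(-13) = -111*(-13) = 1443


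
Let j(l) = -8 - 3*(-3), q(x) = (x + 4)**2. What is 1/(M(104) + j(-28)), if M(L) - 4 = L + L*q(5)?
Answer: 1/8533 ≈ 0.00011719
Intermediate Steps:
q(x) = (4 + x)**2
M(L) = 4 + 82*L (M(L) = 4 + (L + L*(4 + 5)**2) = 4 + (L + L*9**2) = 4 + (L + L*81) = 4 + (L + 81*L) = 4 + 82*L)
j(l) = 1 (j(l) = -8 + 9 = 1)
1/(M(104) + j(-28)) = 1/((4 + 82*104) + 1) = 1/((4 + 8528) + 1) = 1/(8532 + 1) = 1/8533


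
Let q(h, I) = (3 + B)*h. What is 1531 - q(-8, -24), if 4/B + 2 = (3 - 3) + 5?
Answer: 4697/3 ≈ 1565.7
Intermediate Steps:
B = 4/3 (B = 4/(-2 + ((3 - 3) + 5)) = 4/(-2 + (0 + 5)) = 4/(-2 + 5) = 4/3 ≈ 1.3333)
q(h, I) = 13*h/3 (q(h, I) = (3 + 4/3)*h = 13*h/3)
1531 - q(-8, -24) = 1531 - 13*(-8)/3 = 1531 - 1*(-104/3) = 1531 + 104/3 = 4697/3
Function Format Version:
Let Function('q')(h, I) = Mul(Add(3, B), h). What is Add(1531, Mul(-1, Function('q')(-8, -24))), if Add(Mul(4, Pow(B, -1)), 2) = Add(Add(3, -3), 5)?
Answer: Rational(4697, 3) ≈ 1565.7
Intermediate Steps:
B = Rational(4, 3) (B = Mul(4, Pow(Add(-2, Add(Add(3, -3), 5)), -1)) = Mul(4, Pow(Add(-2, Add(0, 5)), -1)) = Mul(4, Pow(Add(-2, 5), -1)) = Mul(4, Pow(3, -1)) = Mul(4, Rational(1, 3)) = Rational(4, 3) ≈ 1.3333)
Function('q')(h, I) = Mul(Rational(13, 3), h) (Function('q')(h, I) = Mul(Add(3, Rational(4, 3)), h) = Mul(Rational(13, 3), h))
Add(1531, Mul(-1, Function('q')(-8, -24))) = Add(1531, Mul(-1, Mul(Rational(13, 3), -8))) = Add(1531, Mul(-1, Rational(-104, 3))) = Add(1531, Rational(104, 3)) = Rational(4697, 3)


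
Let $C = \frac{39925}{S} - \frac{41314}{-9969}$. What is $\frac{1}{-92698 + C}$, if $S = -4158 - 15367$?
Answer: $- \frac{7785789}{721710722981} \approx -1.0788 \cdot 10^{-5}$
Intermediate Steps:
$S = -19525$ ($S = -4158 - 15367 = -19525$)
$C = \frac{16345741}{7785789}$ ($C = \frac{39925}{-19525} - \frac{41314}{-9969} = 39925 \left(- \frac{1}{19525}\right) - - \frac{41314}{9969} = - \frac{1597}{781} + \frac{41314}{9969} = \frac{16345741}{7785789} \approx 2.0994$)
$\frac{1}{-92698 + C} = \frac{1}{-92698 + \frac{16345741}{7785789}} = \frac{1}{- \frac{721710722981}{7785789}} = - \frac{7785789}{721710722981}$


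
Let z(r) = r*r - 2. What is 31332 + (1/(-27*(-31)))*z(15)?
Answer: 26225107/837 ≈ 31332.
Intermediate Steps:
z(r) = -2 + r² (z(r) = r² - 2 = -2 + r²)
31332 + (1/(-27*(-31)))*z(15) = 31332 + (1/(-27*(-31)))*(-2 + 15²) = 31332 + (-1/27*(-1/31))*(-2 + 225) = 31332 + (1/837)*223 = 31332 + 223/837 = 26225107/837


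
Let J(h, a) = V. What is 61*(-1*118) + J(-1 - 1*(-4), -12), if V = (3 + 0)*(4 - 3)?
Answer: -7195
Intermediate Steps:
V = 3 (V = 3*1 = 3)
J(h, a) = 3
61*(-1*118) + J(-1 - 1*(-4), -12) = 61*(-1*118) + 3 = 61*(-118) + 3 = -7198 + 3 = -7195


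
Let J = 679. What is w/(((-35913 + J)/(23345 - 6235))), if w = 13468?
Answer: -115218740/17617 ≈ -6540.2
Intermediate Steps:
w/(((-35913 + J)/(23345 - 6235))) = 13468/(((-35913 + 679)/(23345 - 6235))) = 13468/((-35234/17110)) = 13468/((-35234*1/17110)) = 13468/(-17617/8555) = 13468*(-8555/17617) = -115218740/17617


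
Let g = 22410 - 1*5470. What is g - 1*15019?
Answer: 1921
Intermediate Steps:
g = 16940 (g = 22410 - 5470 = 16940)
g - 1*15019 = 16940 - 1*15019 = 16940 - 15019 = 1921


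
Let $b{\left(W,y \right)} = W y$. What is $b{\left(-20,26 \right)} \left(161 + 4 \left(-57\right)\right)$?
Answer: $34840$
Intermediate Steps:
$b{\left(-20,26 \right)} \left(161 + 4 \left(-57\right)\right) = \left(-20\right) 26 \left(161 + 4 \left(-57\right)\right) = - 520 \left(161 - 228\right) = \left(-520\right) \left(-67\right) = 34840$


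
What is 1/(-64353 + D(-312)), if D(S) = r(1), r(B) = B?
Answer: -1/64352 ≈ -1.5540e-5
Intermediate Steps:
D(S) = 1
1/(-64353 + D(-312)) = 1/(-64353 + 1) = 1/(-64352) = -1/64352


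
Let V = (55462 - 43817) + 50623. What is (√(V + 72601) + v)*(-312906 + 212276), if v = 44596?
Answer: -4487695480 - 100630*√134869 ≈ -4.5247e+9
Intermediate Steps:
V = 62268 (V = 11645 + 50623 = 62268)
(√(V + 72601) + v)*(-312906 + 212276) = (√(62268 + 72601) + 44596)*(-312906 + 212276) = (√134869 + 44596)*(-100630) = (44596 + √134869)*(-100630) = -4487695480 - 100630*√134869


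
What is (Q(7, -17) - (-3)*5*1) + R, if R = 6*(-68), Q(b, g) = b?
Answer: -386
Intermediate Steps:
R = -408
(Q(7, -17) - (-3)*5*1) + R = (7 - (-3)*5*1) - 408 = (7 - 3*(-5)*1) - 408 = (7 + 15*1) - 408 = (7 + 15) - 408 = 22 - 408 = -386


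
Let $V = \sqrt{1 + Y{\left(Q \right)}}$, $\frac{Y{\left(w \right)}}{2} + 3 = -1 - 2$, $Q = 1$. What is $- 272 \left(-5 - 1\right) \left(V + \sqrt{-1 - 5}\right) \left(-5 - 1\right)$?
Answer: $9792 i \left(- \sqrt{6} - \sqrt{11}\right) \approx - 56462.0 i$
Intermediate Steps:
$Y{\left(w \right)} = -12$ ($Y{\left(w \right)} = -6 + 2 \left(-1 - 2\right) = -6 + 2 \left(-3\right) = -6 - 6 = -12$)
$V = i \sqrt{11}$ ($V = \sqrt{1 - 12} = \sqrt{-11} = i \sqrt{11} \approx 3.3166 i$)
$- 272 \left(-5 - 1\right) \left(V + \sqrt{-1 - 5}\right) \left(-5 - 1\right) = - 272 \left(-5 - 1\right) \left(i \sqrt{11} + \sqrt{-1 - 5}\right) \left(-5 - 1\right) = - 272 - 6 \left(i \sqrt{11} + \sqrt{-6}\right) \left(-6\right) = - 272 - 6 \left(i \sqrt{11} + i \sqrt{6}\right) \left(-6\right) = - 272 - 6 \left(i \sqrt{6} + i \sqrt{11}\right) \left(-6\right) = - 272 \left(- 6 i \sqrt{6} - 6 i \sqrt{11}\right) \left(-6\right) = - 272 \left(36 i \sqrt{6} + 36 i \sqrt{11}\right) = - 9792 i \sqrt{6} - 9792 i \sqrt{11}$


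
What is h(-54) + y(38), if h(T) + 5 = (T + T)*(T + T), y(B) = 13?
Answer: 11672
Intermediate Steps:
h(T) = -5 + 4*T**2 (h(T) = -5 + (T + T)*(T + T) = -5 + (2*T)*(2*T) = -5 + 4*T**2)
h(-54) + y(38) = (-5 + 4*(-54)**2) + 13 = (-5 + 4*2916) + 13 = (-5 + 11664) + 13 = 11659 + 13 = 11672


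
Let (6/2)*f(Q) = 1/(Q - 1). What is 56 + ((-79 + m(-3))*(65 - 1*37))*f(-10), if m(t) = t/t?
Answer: 1344/11 ≈ 122.18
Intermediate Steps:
m(t) = 1
f(Q) = 1/(3*(-1 + Q)) (f(Q) = 1/(3*(Q - 1)) = 1/(3*(-1 + Q)))
56 + ((-79 + m(-3))*(65 - 1*37))*f(-10) = 56 + ((-79 + 1)*(65 - 1*37))*(1/(3*(-1 - 10))) = 56 + (-78*(65 - 37))*((⅓)/(-11)) = 56 + (-78*28)*((⅓)*(-1/11)) = 56 - 2184*(-1/33) = 56 + 728/11 = 1344/11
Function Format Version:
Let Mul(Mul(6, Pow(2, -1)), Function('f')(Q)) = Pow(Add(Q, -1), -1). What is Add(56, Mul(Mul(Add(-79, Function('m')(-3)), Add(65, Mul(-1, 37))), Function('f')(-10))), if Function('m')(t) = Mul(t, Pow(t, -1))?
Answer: Rational(1344, 11) ≈ 122.18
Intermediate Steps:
Function('m')(t) = 1
Function('f')(Q) = Mul(Rational(1, 3), Pow(Add(-1, Q), -1)) (Function('f')(Q) = Mul(Rational(1, 3), Pow(Add(Q, -1), -1)) = Mul(Rational(1, 3), Pow(Add(-1, Q), -1)))
Add(56, Mul(Mul(Add(-79, Function('m')(-3)), Add(65, Mul(-1, 37))), Function('f')(-10))) = Add(56, Mul(Mul(Add(-79, 1), Add(65, Mul(-1, 37))), Mul(Rational(1, 3), Pow(Add(-1, -10), -1)))) = Add(56, Mul(Mul(-78, Add(65, -37)), Mul(Rational(1, 3), Pow(-11, -1)))) = Add(56, Mul(Mul(-78, 28), Mul(Rational(1, 3), Rational(-1, 11)))) = Add(56, Mul(-2184, Rational(-1, 33))) = Add(56, Rational(728, 11)) = Rational(1344, 11)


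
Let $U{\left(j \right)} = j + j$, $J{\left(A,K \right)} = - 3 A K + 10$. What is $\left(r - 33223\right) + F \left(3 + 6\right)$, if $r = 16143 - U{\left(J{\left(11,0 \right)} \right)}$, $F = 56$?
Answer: $-16596$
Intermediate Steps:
$J{\left(A,K \right)} = 10 - 3 A K$ ($J{\left(A,K \right)} = - 3 A K + 10 = 10 - 3 A K$)
$U{\left(j \right)} = 2 j$
$r = 16123$ ($r = 16143 - 2 \left(10 - 33 \cdot 0\right) = 16143 - 2 \left(10 + 0\right) = 16143 - 2 \cdot 10 = 16143 - 20 = 16123$)
$\left(r - 33223\right) + F \left(3 + 6\right) = \left(16123 - 33223\right) + 56 \left(3 + 6\right) = -17100 + 56 \cdot 9 = -17100 + 504 = -16596$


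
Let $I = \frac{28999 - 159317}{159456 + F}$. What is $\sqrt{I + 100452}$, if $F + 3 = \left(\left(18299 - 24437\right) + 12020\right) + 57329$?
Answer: $\frac{19 \sqrt{862241429465}}{55666} \approx 316.94$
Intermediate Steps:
$F = 63208$ ($F = -3 + \left(\left(\left(18299 - 24437\right) + 12020\right) + 57329\right) = -3 + \left(\left(-6138 + 12020\right) + 57329\right) = -3 + \left(5882 + 57329\right) = -3 + 63211 = 63208$)
$I = - \frac{65159}{111332}$ ($I = \frac{28999 - 159317}{159456 + 63208} = - \frac{130318}{222664} = \left(-130318\right) \frac{1}{222664} = - \frac{65159}{111332} \approx -0.58527$)
$\sqrt{I + 100452} = \sqrt{- \frac{65159}{111332} + 100452} = \sqrt{\frac{11183456905}{111332}} = \frac{19 \sqrt{862241429465}}{55666}$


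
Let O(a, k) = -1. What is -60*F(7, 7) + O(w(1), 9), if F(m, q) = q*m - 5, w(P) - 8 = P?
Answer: -2641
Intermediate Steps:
w(P) = 8 + P
F(m, q) = -5 + m*q (F(m, q) = m*q - 5 = -5 + m*q)
-60*F(7, 7) + O(w(1), 9) = -60*(-5 + 7*7) - 1 = -60*(-5 + 49) - 1 = -60*44 - 1 = -2640 - 1 = -2641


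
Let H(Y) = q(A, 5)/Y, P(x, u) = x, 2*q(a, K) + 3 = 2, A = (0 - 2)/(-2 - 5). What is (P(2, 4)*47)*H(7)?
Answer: -47/7 ≈ -6.7143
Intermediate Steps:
A = 2/7 (A = -2/(-7) = -2*(-⅐) = 2/7 ≈ 0.28571)
q(a, K) = -½ (q(a, K) = -3/2 + (½)*2 = -3/2 + 1 = -½)
H(Y) = -1/(2*Y)
(P(2, 4)*47)*H(7) = (2*47)*(-½/7) = 94*(-½*⅐) = 94*(-1/14) = -47/7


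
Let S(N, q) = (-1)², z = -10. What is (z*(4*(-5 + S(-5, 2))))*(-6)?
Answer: -960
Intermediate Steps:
S(N, q) = 1
(z*(4*(-5 + S(-5, 2))))*(-6) = -40*(-5 + 1)*(-6) = -40*(-4)*(-6) = -10*(-16)*(-6) = 160*(-6) = -960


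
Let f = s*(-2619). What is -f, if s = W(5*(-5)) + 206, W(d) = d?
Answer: 474039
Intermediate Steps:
s = 181 (s = 5*(-5) + 206 = -25 + 206 = 181)
f = -474039 (f = 181*(-2619) = -474039)
-f = -1*(-474039) = 474039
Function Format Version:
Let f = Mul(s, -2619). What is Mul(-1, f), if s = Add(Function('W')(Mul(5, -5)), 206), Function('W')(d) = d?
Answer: 474039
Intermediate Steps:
s = 181 (s = Add(Mul(5, -5), 206) = Add(-25, 206) = 181)
f = -474039 (f = Mul(181, -2619) = -474039)
Mul(-1, f) = Mul(-1, -474039) = 474039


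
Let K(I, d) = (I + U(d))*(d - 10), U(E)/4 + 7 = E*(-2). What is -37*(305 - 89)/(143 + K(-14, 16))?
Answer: 7992/877 ≈ 9.1129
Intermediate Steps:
U(E) = -28 - 8*E (U(E) = -28 + 4*(E*(-2)) = -28 + 4*(-2*E) = -28 - 8*E)
K(I, d) = (-10 + d)*(-28 + I - 8*d) (K(I, d) = (I + (-28 - 8*d))*(d - 10) = (-28 + I - 8*d)*(-10 + d) = (-10 + d)*(-28 + I - 8*d))
-37*(305 - 89)/(143 + K(-14, 16)) = -37*(305 - 89)/(143 + (280 - 10*(-14) - 8*16² + 52*16 - 14*16)) = -7992/(143 + (280 + 140 - 8*256 + 832 - 224)) = -7992/(143 + (280 + 140 - 2048 + 832 - 224)) = -7992/(143 - 1020) = -7992/(-877) = -7992*(-1)/877 = -37*(-216/877) = 7992/877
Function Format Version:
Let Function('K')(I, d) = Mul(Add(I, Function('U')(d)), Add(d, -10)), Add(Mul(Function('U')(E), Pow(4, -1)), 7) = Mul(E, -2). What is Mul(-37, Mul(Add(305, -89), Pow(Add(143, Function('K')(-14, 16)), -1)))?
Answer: Rational(7992, 877) ≈ 9.1129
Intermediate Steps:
Function('U')(E) = Add(-28, Mul(-8, E)) (Function('U')(E) = Add(-28, Mul(4, Mul(E, -2))) = Add(-28, Mul(4, Mul(-2, E))) = Add(-28, Mul(-8, E)))
Function('K')(I, d) = Mul(Add(-10, d), Add(-28, I, Mul(-8, d))) (Function('K')(I, d) = Mul(Add(I, Add(-28, Mul(-8, d))), Add(d, -10)) = Mul(Add(-28, I, Mul(-8, d)), Add(-10, d)) = Mul(Add(-10, d), Add(-28, I, Mul(-8, d))))
Mul(-37, Mul(Add(305, -89), Pow(Add(143, Function('K')(-14, 16)), -1))) = Mul(-37, Mul(Add(305, -89), Pow(Add(143, Add(280, Mul(-10, -14), Mul(-8, Pow(16, 2)), Mul(52, 16), Mul(-14, 16))), -1))) = Mul(-37, Mul(216, Pow(Add(143, Add(280, 140, Mul(-8, 256), 832, -224)), -1))) = Mul(-37, Mul(216, Pow(Add(143, Add(280, 140, -2048, 832, -224)), -1))) = Mul(-37, Mul(216, Pow(Add(143, -1020), -1))) = Mul(-37, Mul(216, Pow(-877, -1))) = Mul(-37, Mul(216, Rational(-1, 877))) = Mul(-37, Rational(-216, 877)) = Rational(7992, 877)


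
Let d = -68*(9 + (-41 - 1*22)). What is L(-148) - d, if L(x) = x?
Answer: -3820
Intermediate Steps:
d = 3672 (d = -68*(9 + (-41 - 22)) = -68*(9 - 63) = -68*(-54) = 3672)
L(-148) - d = -148 - 1*3672 = -148 - 3672 = -3820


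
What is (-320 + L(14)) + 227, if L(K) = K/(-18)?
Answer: -844/9 ≈ -93.778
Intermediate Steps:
L(K) = -K/18 (L(K) = K*(-1/18) = -K/18)
(-320 + L(14)) + 227 = (-320 - 1/18*14) + 227 = (-320 - 7/9) + 227 = -2887/9 + 227 = -844/9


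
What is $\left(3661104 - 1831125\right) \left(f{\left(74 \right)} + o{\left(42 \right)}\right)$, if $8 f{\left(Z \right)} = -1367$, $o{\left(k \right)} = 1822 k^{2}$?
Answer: $\frac{47050035585363}{8} \approx 5.8813 \cdot 10^{12}$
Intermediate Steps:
$f{\left(Z \right)} = - \frac{1367}{8}$ ($f{\left(Z \right)} = \frac{1}{8} \left(-1367\right) = - \frac{1367}{8}$)
$\left(3661104 - 1831125\right) \left(f{\left(74 \right)} + o{\left(42 \right)}\right) = \left(3661104 - 1831125\right) \left(- \frac{1367}{8} + 1822 \cdot 42^{2}\right) = 1829979 \left(- \frac{1367}{8} + 1822 \cdot 1764\right) = 1829979 \left(- \frac{1367}{8} + 3214008\right) = 1829979 \cdot \frac{25710697}{8} = \frac{47050035585363}{8}$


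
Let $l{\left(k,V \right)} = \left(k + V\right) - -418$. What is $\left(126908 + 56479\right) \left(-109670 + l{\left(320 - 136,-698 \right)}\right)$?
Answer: $-20129657442$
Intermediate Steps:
$l{\left(k,V \right)} = 418 + V + k$ ($l{\left(k,V \right)} = \left(V + k\right) + 418 = 418 + V + k$)
$\left(126908 + 56479\right) \left(-109670 + l{\left(320 - 136,-698 \right)}\right) = \left(126908 + 56479\right) \left(-109670 + \left(418 - 698 + \left(320 - 136\right)\right)\right) = 183387 \left(-109670 + \left(418 - 698 + 184\right)\right) = 183387 \left(-109670 - 96\right) = 183387 \left(-109766\right) = -20129657442$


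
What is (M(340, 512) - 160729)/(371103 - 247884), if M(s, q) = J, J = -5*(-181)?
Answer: -159824/123219 ≈ -1.2971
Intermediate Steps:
J = 905
M(s, q) = 905
(M(340, 512) - 160729)/(371103 - 247884) = (905 - 160729)/(371103 - 247884) = -159824/123219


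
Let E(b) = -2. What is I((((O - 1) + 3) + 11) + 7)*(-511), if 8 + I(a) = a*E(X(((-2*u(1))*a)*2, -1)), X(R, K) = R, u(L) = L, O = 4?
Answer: 28616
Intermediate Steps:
I(a) = -8 - 2*a (I(a) = -8 + a*(-2) = -8 - 2*a)
I((((O - 1) + 3) + 11) + 7)*(-511) = (-8 - 2*((((4 - 1) + 3) + 11) + 7))*(-511) = (-8 - 2*(((3 + 3) + 11) + 7))*(-511) = (-8 - 2*((6 + 11) + 7))*(-511) = (-8 - 2*(17 + 7))*(-511) = (-8 - 2*24)*(-511) = (-8 - 48)*(-511) = -56*(-511) = 28616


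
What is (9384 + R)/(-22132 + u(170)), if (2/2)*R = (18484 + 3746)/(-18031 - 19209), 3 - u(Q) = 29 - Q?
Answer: -1839147/4309648 ≈ -0.42675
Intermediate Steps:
u(Q) = -26 + Q (u(Q) = 3 - (29 - Q) = 3 + (-29 + Q) = -26 + Q)
R = -117/196 (R = (18484 + 3746)/(-18031 - 19209) = 22230/(-37240) = 22230*(-1/37240) = -117/196 ≈ -0.59694)
(9384 + R)/(-22132 + u(170)) = (9384 - 117/196)/(-22132 + (-26 + 170)) = 1839147/(196*(-22132 + 144)) = (1839147/196)/(-21988) = (1839147/196)*(-1/21988) = -1839147/4309648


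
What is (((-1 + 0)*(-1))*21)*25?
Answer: 525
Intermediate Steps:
(((-1 + 0)*(-1))*21)*25 = (-1*(-1)*21)*25 = (1*21)*25 = 21*25 = 525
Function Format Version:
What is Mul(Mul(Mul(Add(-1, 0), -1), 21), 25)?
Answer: 525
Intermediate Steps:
Mul(Mul(Mul(Add(-1, 0), -1), 21), 25) = Mul(Mul(Mul(-1, -1), 21), 25) = Mul(Mul(1, 21), 25) = Mul(21, 25) = 525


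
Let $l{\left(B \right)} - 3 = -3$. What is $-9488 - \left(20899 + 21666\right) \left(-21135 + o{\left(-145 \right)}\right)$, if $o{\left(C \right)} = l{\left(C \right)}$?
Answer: $899601787$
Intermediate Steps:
$l{\left(B \right)} = 0$ ($l{\left(B \right)} = 3 - 3 = 0$)
$o{\left(C \right)} = 0$
$-9488 - \left(20899 + 21666\right) \left(-21135 + o{\left(-145 \right)}\right) = -9488 - \left(20899 + 21666\right) \left(-21135 + 0\right) = -9488 - 42565 \left(-21135\right) = -9488 - -899611275 = -9488 + 899611275 = 899601787$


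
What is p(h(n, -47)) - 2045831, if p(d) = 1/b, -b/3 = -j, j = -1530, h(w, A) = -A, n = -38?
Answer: -9390364291/4590 ≈ -2.0458e+6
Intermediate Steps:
b = -4590 (b = -(-3)*(-1530) = -3*1530 = -4590)
p(d) = -1/4590 (p(d) = 1/(-4590) = -1/4590)
p(h(n, -47)) - 2045831 = -1/4590 - 2045831 = -9390364291/4590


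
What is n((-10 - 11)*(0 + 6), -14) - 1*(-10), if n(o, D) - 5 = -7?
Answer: 8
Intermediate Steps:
n(o, D) = -2 (n(o, D) = 5 - 7 = -2)
n((-10 - 11)*(0 + 6), -14) - 1*(-10) = -2 - 1*(-10) = -2 + 10 = 8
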